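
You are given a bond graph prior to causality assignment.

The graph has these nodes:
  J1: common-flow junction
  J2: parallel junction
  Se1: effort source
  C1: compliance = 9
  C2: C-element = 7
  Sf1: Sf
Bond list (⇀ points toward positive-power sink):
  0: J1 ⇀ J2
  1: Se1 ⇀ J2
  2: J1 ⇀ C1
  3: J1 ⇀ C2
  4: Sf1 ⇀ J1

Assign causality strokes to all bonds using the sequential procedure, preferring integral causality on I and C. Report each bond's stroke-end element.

β0 |J1
β1 |J2
β2 |J1
β3 |J1
β4 |Sf1

#1 |J2  (Se1 (Se) sets effort on bond)
#4 |Sf1  (Sf1 (Sf) sets flow on bond)
#0 |J1  (1-jn J1 has f-setter on 4)
#2 |J1  (common-f at J1 fixed by 4)
#3 |J1  (J1: bond 4 brought flow, rest push out)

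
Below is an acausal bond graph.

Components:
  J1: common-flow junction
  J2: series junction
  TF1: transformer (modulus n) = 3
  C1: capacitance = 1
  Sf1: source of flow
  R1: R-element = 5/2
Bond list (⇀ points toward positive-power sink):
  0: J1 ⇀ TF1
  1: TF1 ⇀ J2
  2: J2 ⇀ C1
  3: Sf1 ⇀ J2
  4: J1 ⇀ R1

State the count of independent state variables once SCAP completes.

β3 |Sf1  (Sf1 fixes flow; stroke at Sf1)
β1 |J2  (1-jn J2 has f-setter on 3)
β2 |J2  (J2: bond 3 brought flow, rest push out)
β0 |TF1  (TF TF1: opposite of bond 1)
β4 |J1  (common-f at J1 fixed by 0)

1  (C1 all integral)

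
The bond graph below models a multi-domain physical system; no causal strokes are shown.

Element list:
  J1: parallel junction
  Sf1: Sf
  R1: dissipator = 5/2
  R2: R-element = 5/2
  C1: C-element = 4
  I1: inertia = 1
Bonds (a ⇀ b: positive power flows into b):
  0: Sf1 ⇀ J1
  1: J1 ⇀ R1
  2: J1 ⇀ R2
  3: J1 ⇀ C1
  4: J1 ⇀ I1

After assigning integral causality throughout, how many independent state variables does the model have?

2  (C1, I1 all integral)

b0 |Sf1  (Sf1: flow source, stroke at near end)
b3 |J1  (C1 outputs effort q/C1)
b1 |R1  (common-e at J1 fixed by 3)
b2 |R2  (common-e at J1 fixed by 3)
b4 |I1  (0-jn J1 has e-setter on 3)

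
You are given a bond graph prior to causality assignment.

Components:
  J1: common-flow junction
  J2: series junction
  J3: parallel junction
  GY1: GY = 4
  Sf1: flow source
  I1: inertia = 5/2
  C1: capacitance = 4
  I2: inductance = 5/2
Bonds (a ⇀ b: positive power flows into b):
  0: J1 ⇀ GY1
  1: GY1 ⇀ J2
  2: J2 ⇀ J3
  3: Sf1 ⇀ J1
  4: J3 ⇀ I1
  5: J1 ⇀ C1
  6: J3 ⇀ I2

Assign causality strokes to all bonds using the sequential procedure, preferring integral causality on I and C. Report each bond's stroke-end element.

#3 |Sf1  (Sf1: flow source, stroke at near end)
#0 |J1  (J1 flow already set via bond 3)
#5 |J1  (common-f at J1 fixed by 3)
#1 |J2  (GY1: gyrator matches bond 0)
#2 |J3  (J2 needs exactly one f-in)
#4 |I1  (J3 effort already set via bond 2)
#6 |I2  (common-e at J3 fixed by 2)

#0 →J1
#1 →J2
#2 →J3
#3 →Sf1
#4 →I1
#5 →J1
#6 →I2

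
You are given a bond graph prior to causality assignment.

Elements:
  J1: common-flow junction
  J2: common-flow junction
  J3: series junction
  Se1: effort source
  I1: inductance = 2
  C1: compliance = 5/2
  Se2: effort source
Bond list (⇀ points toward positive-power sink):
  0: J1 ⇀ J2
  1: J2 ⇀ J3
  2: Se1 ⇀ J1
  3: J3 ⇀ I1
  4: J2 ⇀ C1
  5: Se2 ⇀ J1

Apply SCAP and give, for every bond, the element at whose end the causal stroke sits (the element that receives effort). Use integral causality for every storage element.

b0 →J2
b1 →J3
b2 →J1
b3 →I1
b4 →J2
b5 →J1

bond 2 stroke at J1  (Se1 (Se) sets effort on bond)
bond 5 stroke at J1  (Se2 fixes effort; stroke away)
bond 0 stroke at J2  (closing 1-jn rule on J1)
bond 3 stroke at I1  (prefer integral on I1)
bond 1 stroke at J3  (common-f at J3 fixed by 3)
bond 4 stroke at J2  (common-f at J2 fixed by 1)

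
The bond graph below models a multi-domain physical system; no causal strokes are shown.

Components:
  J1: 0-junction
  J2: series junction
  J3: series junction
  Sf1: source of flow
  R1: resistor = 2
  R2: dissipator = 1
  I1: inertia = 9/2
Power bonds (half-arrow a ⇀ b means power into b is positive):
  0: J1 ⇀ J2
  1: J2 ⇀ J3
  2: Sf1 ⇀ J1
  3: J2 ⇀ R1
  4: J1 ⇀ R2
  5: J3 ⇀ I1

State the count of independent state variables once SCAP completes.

1  (I1 all integral)

β2 →Sf1  (Sf1 fixes flow; stroke at Sf1)
β5 →I1  (I1: I, integral causality)
β1 →J3  (1-jn J3 has f-setter on 5)
β0 →J2  (1-jn J2 has f-setter on 1)
β3 →J2  (1-jn J2 has f-setter on 1)
β4 →J1  (J1: last free bond brings effort in)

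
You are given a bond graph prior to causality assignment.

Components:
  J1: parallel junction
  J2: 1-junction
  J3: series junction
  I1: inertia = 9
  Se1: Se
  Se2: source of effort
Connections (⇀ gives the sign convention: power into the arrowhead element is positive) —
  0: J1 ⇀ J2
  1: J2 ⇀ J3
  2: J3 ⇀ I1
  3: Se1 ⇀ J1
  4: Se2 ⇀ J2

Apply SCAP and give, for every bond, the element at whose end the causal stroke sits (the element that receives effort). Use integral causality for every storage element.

b0 stroke→J2
b1 stroke→J3
b2 stroke→I1
b3 stroke→J1
b4 stroke→J2

b3 stroke at J1  (source Se1 imposes e)
b4 stroke at J2  (Se2: effort source, stroke at far end)
b0 stroke at J2  (0-jn J1 has e-setter on 3)
b1 stroke at J3  (J2: last free bond brings flow in)
b2 stroke at I1  (only one flow-in slot at J3)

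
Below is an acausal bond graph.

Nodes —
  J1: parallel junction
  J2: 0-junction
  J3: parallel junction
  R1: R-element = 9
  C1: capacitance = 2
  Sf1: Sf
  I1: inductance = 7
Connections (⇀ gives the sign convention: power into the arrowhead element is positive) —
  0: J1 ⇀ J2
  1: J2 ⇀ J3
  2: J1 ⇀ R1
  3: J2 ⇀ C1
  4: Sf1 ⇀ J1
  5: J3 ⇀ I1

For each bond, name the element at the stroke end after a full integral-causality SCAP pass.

#4 →Sf1  (Sf1 fixes flow; stroke at Sf1)
#3 →J2  (C1: C, integral causality)
#0 →J1  (0-jn J2 has e-setter on 3)
#1 →J3  (J2 effort already set via bond 3)
#5 →I1  (J3 effort already set via bond 1)
#2 →R1  (J1: bond 0 brought effort, rest push out)

β0 stroke at J1
β1 stroke at J3
β2 stroke at R1
β3 stroke at J2
β4 stroke at Sf1
β5 stroke at I1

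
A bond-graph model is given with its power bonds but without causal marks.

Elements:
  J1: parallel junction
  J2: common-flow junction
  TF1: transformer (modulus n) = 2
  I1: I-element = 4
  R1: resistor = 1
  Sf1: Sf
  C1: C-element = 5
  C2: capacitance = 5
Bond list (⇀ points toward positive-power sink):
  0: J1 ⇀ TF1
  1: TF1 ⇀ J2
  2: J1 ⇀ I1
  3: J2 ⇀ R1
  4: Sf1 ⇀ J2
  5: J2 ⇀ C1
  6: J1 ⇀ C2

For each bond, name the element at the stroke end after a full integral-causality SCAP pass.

b0 stroke at TF1
b1 stroke at J2
b2 stroke at I1
b3 stroke at J2
b4 stroke at Sf1
b5 stroke at J2
b6 stroke at J1

#4 stroke→Sf1  (Sf1: flow source, stroke at near end)
#1 stroke→J2  (1-jn J2 has f-setter on 4)
#3 stroke→J2  (J2: bond 4 brought flow, rest push out)
#5 stroke→J2  (1-jn J2 has f-setter on 4)
#0 stroke→TF1  (TF TF1: opposite of bond 1)
#2 stroke→I1  (I1 outputs flow p/I1)
#6 stroke→J1  (closing 0-jn rule on J1)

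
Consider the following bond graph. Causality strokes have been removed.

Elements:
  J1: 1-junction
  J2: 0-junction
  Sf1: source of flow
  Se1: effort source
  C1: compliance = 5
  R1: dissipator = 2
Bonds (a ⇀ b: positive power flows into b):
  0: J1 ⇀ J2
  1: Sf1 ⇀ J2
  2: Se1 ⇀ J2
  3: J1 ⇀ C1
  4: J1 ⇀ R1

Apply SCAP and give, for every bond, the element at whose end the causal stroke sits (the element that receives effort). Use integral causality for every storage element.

bond 0 →J1
bond 1 →Sf1
bond 2 →J2
bond 3 →J1
bond 4 →R1

β1 |Sf1  (Sf1: flow source, stroke at near end)
β2 |J2  (source Se1 imposes e)
β0 |J1  (0-jn J2 has e-setter on 2)
β3 |J1  (C1: C, integral causality)
β4 |R1  (closing 1-jn rule on J1)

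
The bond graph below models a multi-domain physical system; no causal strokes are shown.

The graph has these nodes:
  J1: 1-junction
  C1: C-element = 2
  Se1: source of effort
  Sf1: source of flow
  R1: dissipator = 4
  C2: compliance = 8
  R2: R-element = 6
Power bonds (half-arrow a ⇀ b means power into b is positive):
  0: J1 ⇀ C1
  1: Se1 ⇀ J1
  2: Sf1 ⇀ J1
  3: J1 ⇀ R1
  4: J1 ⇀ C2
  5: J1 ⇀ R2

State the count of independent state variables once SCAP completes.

b1 →J1  (Se1: effort source, stroke at far end)
b2 →Sf1  (Sf1: flow source, stroke at near end)
b0 →J1  (J1 flow already set via bond 2)
b3 →J1  (common-f at J1 fixed by 2)
b4 →J1  (J1 flow already set via bond 2)
b5 →J1  (J1 flow already set via bond 2)

2  (C1, C2 all integral)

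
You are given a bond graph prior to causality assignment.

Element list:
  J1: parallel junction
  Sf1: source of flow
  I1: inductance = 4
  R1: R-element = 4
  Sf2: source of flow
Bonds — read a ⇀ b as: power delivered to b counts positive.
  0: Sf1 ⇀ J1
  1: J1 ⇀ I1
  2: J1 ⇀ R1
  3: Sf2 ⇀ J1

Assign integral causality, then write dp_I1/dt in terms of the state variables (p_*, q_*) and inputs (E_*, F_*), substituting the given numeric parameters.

bond 0 stroke at Sf1  (Sf1: flow source, stroke at near end)
bond 3 stroke at Sf2  (Sf2 (Sf) sets flow on bond)
bond 1 stroke at I1  (I1 outputs flow p/I1)
bond 2 stroke at J1  (J1: last free bond brings effort in)

dp_I1/dt = 4*F_Sf1 + 4*F_Sf2 - p_I1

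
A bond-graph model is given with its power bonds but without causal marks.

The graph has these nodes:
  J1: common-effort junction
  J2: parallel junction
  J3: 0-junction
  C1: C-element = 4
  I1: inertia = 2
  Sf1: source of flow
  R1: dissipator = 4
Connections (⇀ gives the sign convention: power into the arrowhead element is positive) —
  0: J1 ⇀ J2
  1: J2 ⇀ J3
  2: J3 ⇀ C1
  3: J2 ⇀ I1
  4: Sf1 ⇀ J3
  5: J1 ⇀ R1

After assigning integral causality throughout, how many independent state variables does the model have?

2  (C1, I1 all integral)

#4 |Sf1  (Sf1 (Sf) sets flow on bond)
#2 |J3  (prefer integral on C1)
#1 |J2  (J3 effort already set via bond 2)
#0 |J1  (common-e at J2 fixed by 1)
#3 |I1  (J2: bond 1 brought effort, rest push out)
#5 |R1  (0-jn J1 has e-setter on 0)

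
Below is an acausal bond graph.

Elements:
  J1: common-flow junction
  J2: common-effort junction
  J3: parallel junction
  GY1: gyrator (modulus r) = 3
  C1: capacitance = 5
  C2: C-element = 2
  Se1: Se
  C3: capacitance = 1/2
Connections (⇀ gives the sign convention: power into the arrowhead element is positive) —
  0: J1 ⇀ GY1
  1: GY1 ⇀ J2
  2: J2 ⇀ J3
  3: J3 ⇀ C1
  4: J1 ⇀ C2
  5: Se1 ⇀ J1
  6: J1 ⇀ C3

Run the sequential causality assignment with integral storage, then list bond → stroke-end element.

β0 →GY1
β1 →GY1
β2 →J2
β3 →J3
β4 →J1
β5 →J1
β6 →J1

β5 stroke→J1  (Se1: effort source, stroke at far end)
β3 stroke→J3  (C1 outputs effort q/C1)
β2 stroke→J2  (common-e at J3 fixed by 3)
β1 stroke→GY1  (J2 effort already set via bond 2)
β0 stroke→GY1  (through GY1, causality inverts; strokes same side of GY1)
β4 stroke→J1  (J1: bond 0 brought flow, rest push out)
β6 stroke→J1  (1-jn J1 has f-setter on 0)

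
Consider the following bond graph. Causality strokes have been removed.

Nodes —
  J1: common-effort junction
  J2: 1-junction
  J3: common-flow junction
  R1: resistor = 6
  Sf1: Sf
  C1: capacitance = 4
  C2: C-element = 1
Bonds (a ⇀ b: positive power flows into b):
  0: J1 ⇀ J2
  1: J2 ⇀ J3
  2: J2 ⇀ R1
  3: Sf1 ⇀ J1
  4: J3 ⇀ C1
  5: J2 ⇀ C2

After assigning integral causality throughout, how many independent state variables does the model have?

2  (C1, C2 all integral)

bond 3 |Sf1  (Sf1 fixes flow; stroke at Sf1)
bond 0 |J1  (J1: last free bond brings effort in)
bond 1 |J2  (1-jn J2 has f-setter on 0)
bond 2 |J2  (J2 flow already set via bond 0)
bond 5 |J2  (J2: bond 0 brought flow, rest push out)
bond 4 |J3  (common-f at J3 fixed by 1)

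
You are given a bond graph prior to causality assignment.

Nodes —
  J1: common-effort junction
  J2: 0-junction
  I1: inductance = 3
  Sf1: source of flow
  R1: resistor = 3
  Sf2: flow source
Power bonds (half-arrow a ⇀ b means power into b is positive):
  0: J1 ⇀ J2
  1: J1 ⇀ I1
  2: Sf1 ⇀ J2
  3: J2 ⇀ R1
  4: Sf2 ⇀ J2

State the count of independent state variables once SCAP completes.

#2 |Sf1  (Sf1: flow source, stroke at near end)
#4 |Sf2  (Sf2 fixes flow; stroke at Sf2)
#1 |I1  (I1 integral (f out))
#0 |J1  (closing 0-jn rule on J1)
#3 |J2  (J2: last free bond brings effort in)

1  (I1 all integral)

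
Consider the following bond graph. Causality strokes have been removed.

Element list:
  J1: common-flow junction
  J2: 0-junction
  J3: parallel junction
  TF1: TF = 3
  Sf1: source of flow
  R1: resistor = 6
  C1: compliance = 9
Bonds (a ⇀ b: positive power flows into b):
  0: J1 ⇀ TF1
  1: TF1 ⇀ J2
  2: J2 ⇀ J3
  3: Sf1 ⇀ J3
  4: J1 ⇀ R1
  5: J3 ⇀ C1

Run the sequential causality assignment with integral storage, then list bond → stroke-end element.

bond 0 →J1
bond 1 →TF1
bond 2 →J2
bond 3 →Sf1
bond 4 →R1
bond 5 →J3

β3 stroke at Sf1  (Sf1: flow source, stroke at near end)
β5 stroke at J3  (prefer integral on C1)
β2 stroke at J2  (J3 effort already set via bond 5)
β1 stroke at TF1  (J2 effort already set via bond 2)
β0 stroke at J1  (TF1: transformer flips bond 1)
β4 stroke at R1  (J1 needs exactly one f-in)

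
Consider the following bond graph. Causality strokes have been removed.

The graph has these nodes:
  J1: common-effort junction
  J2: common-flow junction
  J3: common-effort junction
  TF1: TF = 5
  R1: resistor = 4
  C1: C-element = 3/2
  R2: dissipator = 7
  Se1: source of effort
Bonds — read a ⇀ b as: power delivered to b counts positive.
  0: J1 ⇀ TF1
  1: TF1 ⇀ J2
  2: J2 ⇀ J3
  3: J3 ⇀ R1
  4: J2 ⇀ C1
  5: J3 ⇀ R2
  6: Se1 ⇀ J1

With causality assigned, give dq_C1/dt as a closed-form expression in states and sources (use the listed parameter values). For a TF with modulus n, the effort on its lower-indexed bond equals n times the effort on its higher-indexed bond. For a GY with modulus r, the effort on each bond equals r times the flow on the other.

dq_C1/dt = 11*E_Se1/140 - 11*q_C1/42

#6 stroke at J1  (Se1 fixes effort; stroke away)
#0 stroke at TF1  (0-jn J1 has e-setter on 6)
#1 stroke at J2  (TF1: transformer flips bond 0)
#4 stroke at J2  (prefer integral on C1)
#2 stroke at J3  (only one flow-in slot at J2)
#3 stroke at R1  (0-jn J3 has e-setter on 2)
#5 stroke at R2  (J3: bond 2 brought effort, rest push out)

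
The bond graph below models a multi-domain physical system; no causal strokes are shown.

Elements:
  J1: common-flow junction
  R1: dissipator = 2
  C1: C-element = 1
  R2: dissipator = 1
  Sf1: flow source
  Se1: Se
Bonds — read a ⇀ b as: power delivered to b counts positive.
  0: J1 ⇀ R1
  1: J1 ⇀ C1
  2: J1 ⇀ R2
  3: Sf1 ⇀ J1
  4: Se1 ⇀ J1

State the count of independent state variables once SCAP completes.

1  (C1 all integral)

#3 stroke at Sf1  (Sf1: flow source, stroke at near end)
#4 stroke at J1  (Se1 (Se) sets effort on bond)
#0 stroke at J1  (1-jn J1 has f-setter on 3)
#1 stroke at J1  (1-jn J1 has f-setter on 3)
#2 stroke at J1  (J1 flow already set via bond 3)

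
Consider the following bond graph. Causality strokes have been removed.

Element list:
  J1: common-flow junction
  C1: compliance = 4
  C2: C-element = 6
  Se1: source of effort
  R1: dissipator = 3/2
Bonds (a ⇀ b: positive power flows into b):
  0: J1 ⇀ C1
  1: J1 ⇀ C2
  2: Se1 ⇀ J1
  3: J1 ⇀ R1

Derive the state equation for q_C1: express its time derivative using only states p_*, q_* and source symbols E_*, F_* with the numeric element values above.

b2 stroke→J1  (Se1 (Se) sets effort on bond)
b0 stroke→J1  (C1 integral (e out))
b1 stroke→J1  (C2 outputs effort q/C2)
b3 stroke→R1  (J1: last free bond brings flow in)

dq_C1/dt = 2*E_Se1/3 - q_C1/6 - q_C2/9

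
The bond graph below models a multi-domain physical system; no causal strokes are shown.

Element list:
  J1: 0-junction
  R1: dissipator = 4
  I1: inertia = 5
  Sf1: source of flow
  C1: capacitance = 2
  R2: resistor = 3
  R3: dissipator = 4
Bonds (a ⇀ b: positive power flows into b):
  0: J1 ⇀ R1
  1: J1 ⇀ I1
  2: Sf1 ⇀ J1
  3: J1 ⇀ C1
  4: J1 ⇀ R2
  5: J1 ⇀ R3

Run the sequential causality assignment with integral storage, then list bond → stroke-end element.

#0 stroke at R1
#1 stroke at I1
#2 stroke at Sf1
#3 stroke at J1
#4 stroke at R2
#5 stroke at R3

bond 2 stroke→Sf1  (Sf1: flow source, stroke at near end)
bond 1 stroke→I1  (I1: I, integral causality)
bond 3 stroke→J1  (C1 integral (e out))
bond 0 stroke→R1  (J1: bond 3 brought effort, rest push out)
bond 4 stroke→R2  (J1: bond 3 brought effort, rest push out)
bond 5 stroke→R3  (J1 effort already set via bond 3)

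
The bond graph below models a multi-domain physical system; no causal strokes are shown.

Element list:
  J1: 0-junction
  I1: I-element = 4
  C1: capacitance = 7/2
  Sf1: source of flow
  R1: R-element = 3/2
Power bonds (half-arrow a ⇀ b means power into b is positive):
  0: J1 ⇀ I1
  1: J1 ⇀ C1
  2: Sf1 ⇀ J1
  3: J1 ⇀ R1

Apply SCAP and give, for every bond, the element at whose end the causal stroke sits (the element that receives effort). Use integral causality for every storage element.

b2 →Sf1  (Sf1 fixes flow; stroke at Sf1)
b0 →I1  (I1 outputs flow p/I1)
b1 →J1  (C1 outputs effort q/C1)
b3 →R1  (common-e at J1 fixed by 1)

b0 stroke→I1
b1 stroke→J1
b2 stroke→Sf1
b3 stroke→R1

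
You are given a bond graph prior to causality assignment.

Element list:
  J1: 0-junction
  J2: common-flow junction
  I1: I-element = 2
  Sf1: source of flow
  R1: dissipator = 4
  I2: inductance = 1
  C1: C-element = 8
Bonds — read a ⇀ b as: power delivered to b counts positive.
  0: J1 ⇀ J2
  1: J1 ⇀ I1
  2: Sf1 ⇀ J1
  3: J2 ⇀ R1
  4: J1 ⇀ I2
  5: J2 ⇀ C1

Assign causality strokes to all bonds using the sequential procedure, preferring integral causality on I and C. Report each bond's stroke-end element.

β0 stroke at J1
β1 stroke at I1
β2 stroke at Sf1
β3 stroke at J2
β4 stroke at I2
β5 stroke at J2

β2 stroke at Sf1  (Sf1 fixes flow; stroke at Sf1)
β1 stroke at I1  (I1 integral (f out))
β4 stroke at I2  (I2 outputs flow p/I2)
β0 stroke at J1  (only one effort-in slot at J1)
β3 stroke at J2  (J2: bond 0 brought flow, rest push out)
β5 stroke at J2  (1-jn J2 has f-setter on 0)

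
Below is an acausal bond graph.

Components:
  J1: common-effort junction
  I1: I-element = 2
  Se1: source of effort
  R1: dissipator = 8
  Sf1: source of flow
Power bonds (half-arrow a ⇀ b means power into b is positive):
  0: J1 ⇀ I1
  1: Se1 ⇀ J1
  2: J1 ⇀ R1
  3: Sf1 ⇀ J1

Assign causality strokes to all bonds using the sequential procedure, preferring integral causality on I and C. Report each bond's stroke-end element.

β1 stroke at J1  (Se1 (Se) sets effort on bond)
β3 stroke at Sf1  (Sf1 fixes flow; stroke at Sf1)
β0 stroke at I1  (common-e at J1 fixed by 1)
β2 stroke at R1  (J1 effort already set via bond 1)

bond 0 →I1
bond 1 →J1
bond 2 →R1
bond 3 →Sf1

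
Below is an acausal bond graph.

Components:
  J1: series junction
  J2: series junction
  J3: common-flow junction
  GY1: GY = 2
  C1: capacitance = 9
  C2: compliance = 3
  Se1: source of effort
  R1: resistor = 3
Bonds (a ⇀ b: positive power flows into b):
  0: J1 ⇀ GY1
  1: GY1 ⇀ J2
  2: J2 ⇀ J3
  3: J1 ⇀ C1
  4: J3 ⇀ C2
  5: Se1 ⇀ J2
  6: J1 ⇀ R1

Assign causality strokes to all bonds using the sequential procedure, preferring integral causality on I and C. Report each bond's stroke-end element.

bond 0 |GY1
bond 1 |GY1
bond 2 |J2
bond 3 |J1
bond 4 |J3
bond 5 |J2
bond 6 |J1

bond 5 →J2  (Se1 fixes effort; stroke away)
bond 3 →J1  (prefer integral on C1)
bond 4 →J3  (C2 integral (e out))
bond 2 →J2  (J3: last free bond brings flow in)
bond 1 →GY1  (closing 1-jn rule on J2)
bond 0 →GY1  (GY GY1: same side as bond 1)
bond 6 →J1  (common-f at J1 fixed by 0)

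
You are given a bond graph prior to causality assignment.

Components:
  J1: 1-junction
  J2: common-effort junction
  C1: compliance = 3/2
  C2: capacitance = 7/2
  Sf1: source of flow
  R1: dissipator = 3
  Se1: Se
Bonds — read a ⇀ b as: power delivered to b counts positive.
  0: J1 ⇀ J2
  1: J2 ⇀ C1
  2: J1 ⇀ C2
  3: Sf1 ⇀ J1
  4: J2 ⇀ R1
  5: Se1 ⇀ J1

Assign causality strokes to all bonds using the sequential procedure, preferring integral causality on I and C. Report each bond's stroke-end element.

#3 |Sf1  (Sf1 (Sf) sets flow on bond)
#5 |J1  (Se1 fixes effort; stroke away)
#0 |J1  (1-jn J1 has f-setter on 3)
#2 |J1  (1-jn J1 has f-setter on 3)
#1 |J2  (C1 outputs effort q/C1)
#4 |R1  (J2: bond 1 brought effort, rest push out)

bond 0 |J1
bond 1 |J2
bond 2 |J1
bond 3 |Sf1
bond 4 |R1
bond 5 |J1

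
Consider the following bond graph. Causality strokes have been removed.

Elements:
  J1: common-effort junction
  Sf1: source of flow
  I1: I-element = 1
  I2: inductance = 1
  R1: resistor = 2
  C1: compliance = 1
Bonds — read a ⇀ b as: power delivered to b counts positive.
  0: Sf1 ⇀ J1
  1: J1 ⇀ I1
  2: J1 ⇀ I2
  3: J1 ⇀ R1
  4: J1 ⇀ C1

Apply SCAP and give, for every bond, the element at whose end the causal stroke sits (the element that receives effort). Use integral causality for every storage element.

#0 stroke at Sf1
#1 stroke at I1
#2 stroke at I2
#3 stroke at R1
#4 stroke at J1

#0 stroke→Sf1  (Sf1 (Sf) sets flow on bond)
#1 stroke→I1  (I1: I, integral causality)
#2 stroke→I2  (I2 outputs flow p/I2)
#4 stroke→J1  (C1 outputs effort q/C1)
#3 stroke→R1  (J1 effort already set via bond 4)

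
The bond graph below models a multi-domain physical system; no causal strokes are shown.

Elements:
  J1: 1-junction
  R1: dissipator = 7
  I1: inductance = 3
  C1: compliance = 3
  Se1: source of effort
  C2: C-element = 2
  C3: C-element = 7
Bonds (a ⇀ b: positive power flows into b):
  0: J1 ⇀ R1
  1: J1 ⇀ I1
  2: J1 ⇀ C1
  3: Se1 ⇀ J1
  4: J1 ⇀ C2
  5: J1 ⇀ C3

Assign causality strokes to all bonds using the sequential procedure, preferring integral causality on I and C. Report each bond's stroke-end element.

bond 0 stroke at J1
bond 1 stroke at I1
bond 2 stroke at J1
bond 3 stroke at J1
bond 4 stroke at J1
bond 5 stroke at J1

β3 →J1  (Se1 (Se) sets effort on bond)
β1 →I1  (I1 outputs flow p/I1)
β0 →J1  (J1: bond 1 brought flow, rest push out)
β2 →J1  (common-f at J1 fixed by 1)
β4 →J1  (J1 flow already set via bond 1)
β5 →J1  (J1 flow already set via bond 1)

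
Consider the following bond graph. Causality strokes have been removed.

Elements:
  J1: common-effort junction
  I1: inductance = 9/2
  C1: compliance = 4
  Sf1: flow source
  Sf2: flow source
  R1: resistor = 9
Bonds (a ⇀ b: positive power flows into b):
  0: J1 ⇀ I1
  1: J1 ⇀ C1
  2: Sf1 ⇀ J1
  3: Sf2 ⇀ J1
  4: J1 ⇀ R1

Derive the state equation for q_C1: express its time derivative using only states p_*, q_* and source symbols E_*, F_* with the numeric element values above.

bond 2 →Sf1  (Sf1 (Sf) sets flow on bond)
bond 3 →Sf2  (source Sf2 imposes f)
bond 0 →I1  (prefer integral on I1)
bond 1 →J1  (prefer integral on C1)
bond 4 →R1  (J1: bond 1 brought effort, rest push out)

dq_C1/dt = F_Sf1 + F_Sf2 - 2*p_I1/9 - q_C1/36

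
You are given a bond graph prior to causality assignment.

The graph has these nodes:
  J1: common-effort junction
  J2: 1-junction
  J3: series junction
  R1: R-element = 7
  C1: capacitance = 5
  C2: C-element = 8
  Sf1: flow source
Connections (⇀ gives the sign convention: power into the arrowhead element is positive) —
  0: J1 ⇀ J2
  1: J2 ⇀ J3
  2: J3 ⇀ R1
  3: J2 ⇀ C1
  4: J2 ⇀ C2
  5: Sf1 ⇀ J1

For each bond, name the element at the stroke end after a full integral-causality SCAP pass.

#0 stroke at J1
#1 stroke at J2
#2 stroke at J3
#3 stroke at J2
#4 stroke at J2
#5 stroke at Sf1

β5 stroke at Sf1  (source Sf1 imposes f)
β0 stroke at J1  (closing 0-jn rule on J1)
β1 stroke at J2  (common-f at J2 fixed by 0)
β3 stroke at J2  (1-jn J2 has f-setter on 0)
β4 stroke at J2  (common-f at J2 fixed by 0)
β2 stroke at J3  (J3: bond 1 brought flow, rest push out)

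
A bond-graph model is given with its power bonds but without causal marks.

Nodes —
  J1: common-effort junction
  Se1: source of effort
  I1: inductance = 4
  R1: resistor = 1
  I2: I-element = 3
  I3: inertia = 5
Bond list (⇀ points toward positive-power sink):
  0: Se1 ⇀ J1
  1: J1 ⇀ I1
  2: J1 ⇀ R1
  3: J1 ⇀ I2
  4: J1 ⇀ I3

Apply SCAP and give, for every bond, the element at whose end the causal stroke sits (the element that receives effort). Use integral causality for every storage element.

#0 |J1  (Se1 (Se) sets effort on bond)
#1 |I1  (common-e at J1 fixed by 0)
#2 |R1  (0-jn J1 has e-setter on 0)
#3 |I2  (J1 effort already set via bond 0)
#4 |I3  (0-jn J1 has e-setter on 0)

β0 →J1
β1 →I1
β2 →R1
β3 →I2
β4 →I3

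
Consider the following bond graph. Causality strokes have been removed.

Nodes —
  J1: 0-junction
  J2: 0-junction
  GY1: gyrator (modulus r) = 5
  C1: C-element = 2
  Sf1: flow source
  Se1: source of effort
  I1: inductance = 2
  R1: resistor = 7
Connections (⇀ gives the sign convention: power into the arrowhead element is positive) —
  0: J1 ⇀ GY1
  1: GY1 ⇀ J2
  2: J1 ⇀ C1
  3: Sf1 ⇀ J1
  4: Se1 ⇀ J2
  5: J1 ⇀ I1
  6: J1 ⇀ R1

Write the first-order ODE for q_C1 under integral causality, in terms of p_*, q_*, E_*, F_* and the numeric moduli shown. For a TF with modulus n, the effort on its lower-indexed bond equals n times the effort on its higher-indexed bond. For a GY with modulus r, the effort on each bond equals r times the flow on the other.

b3 stroke→Sf1  (Sf1 fixes flow; stroke at Sf1)
b4 stroke→J2  (Se1 (Se) sets effort on bond)
b1 stroke→GY1  (J2: bond 4 brought effort, rest push out)
b0 stroke→GY1  (GY1: gyrator matches bond 1)
b2 stroke→J1  (C1: C, integral causality)
b5 stroke→I1  (J1 effort already set via bond 2)
b6 stroke→R1  (0-jn J1 has e-setter on 2)

dq_C1/dt = -E_Se1/5 + F_Sf1 - p_I1/2 - q_C1/14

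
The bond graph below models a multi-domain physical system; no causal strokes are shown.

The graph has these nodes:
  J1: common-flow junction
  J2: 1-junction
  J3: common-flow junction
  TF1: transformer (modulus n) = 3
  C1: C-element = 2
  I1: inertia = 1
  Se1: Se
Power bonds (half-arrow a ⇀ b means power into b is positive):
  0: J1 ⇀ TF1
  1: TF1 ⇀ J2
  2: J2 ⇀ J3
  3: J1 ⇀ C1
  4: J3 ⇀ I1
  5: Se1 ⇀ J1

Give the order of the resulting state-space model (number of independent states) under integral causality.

2  (C1, I1 all integral)

bond 5 →J1  (Se1 (Se) sets effort on bond)
bond 3 →J1  (C1: C, integral causality)
bond 0 →TF1  (closing 1-jn rule on J1)
bond 1 →J2  (TF1 one-in-one-out from 0)
bond 2 →J3  (closing 1-jn rule on J2)
bond 4 →I1  (only one flow-in slot at J3)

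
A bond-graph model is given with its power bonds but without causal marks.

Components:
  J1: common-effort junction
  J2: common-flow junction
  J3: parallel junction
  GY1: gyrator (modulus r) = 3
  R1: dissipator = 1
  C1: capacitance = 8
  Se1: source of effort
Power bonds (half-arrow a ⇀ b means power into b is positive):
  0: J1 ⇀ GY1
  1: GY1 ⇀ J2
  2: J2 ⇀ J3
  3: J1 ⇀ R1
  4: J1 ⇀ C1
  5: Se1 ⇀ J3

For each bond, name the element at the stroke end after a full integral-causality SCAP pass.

β5 →J3  (Se1 (Se) sets effort on bond)
β2 →J2  (0-jn J3 has e-setter on 5)
β1 →GY1  (J2 needs exactly one f-in)
β0 →GY1  (through GY1, causality inverts; strokes same side of GY1)
β4 →J1  (C1 integral (e out))
β3 →R1  (J1 effort already set via bond 4)

bond 0 |GY1
bond 1 |GY1
bond 2 |J2
bond 3 |R1
bond 4 |J1
bond 5 |J3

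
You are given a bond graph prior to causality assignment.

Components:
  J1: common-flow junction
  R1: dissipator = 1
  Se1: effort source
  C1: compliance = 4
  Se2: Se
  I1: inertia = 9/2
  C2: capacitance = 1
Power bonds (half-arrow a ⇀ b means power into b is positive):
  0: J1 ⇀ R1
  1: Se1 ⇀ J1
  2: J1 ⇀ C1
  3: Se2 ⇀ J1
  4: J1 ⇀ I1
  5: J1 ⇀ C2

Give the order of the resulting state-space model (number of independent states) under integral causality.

3  (C1, C2, I1 all integral)

b1 |J1  (Se1: effort source, stroke at far end)
b3 |J1  (Se2 (Se) sets effort on bond)
b2 |J1  (C1 integral (e out))
b4 |I1  (I1: I, integral causality)
b0 |J1  (J1 flow already set via bond 4)
b5 |J1  (J1: bond 4 brought flow, rest push out)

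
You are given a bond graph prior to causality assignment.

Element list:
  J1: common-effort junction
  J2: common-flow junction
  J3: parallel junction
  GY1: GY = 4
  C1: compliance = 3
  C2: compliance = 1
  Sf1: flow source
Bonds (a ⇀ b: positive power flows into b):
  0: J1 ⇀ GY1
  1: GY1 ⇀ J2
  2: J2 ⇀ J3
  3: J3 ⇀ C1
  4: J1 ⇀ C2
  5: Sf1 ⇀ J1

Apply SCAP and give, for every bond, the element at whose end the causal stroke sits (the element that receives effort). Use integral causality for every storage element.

b0 |GY1
b1 |GY1
b2 |J2
b3 |J3
b4 |J1
b5 |Sf1

#5 |Sf1  (Sf1: flow source, stroke at near end)
#3 |J3  (C1 integral (e out))
#2 |J2  (0-jn J3 has e-setter on 3)
#1 |GY1  (closing 1-jn rule on J2)
#0 |GY1  (GY1 both-in/both-out from 1)
#4 |J1  (J1 needs exactly one e-in)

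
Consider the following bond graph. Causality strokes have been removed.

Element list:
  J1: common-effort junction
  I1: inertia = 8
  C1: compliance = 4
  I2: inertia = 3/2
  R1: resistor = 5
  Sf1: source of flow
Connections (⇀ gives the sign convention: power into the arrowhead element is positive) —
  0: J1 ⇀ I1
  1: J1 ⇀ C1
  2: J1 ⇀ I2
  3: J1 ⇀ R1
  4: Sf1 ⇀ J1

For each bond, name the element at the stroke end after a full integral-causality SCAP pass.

β4 |Sf1  (Sf1 (Sf) sets flow on bond)
β0 |I1  (I1: I, integral causality)
β1 |J1  (prefer integral on C1)
β2 |I2  (J1 effort already set via bond 1)
β3 |R1  (0-jn J1 has e-setter on 1)

b0 stroke→I1
b1 stroke→J1
b2 stroke→I2
b3 stroke→R1
b4 stroke→Sf1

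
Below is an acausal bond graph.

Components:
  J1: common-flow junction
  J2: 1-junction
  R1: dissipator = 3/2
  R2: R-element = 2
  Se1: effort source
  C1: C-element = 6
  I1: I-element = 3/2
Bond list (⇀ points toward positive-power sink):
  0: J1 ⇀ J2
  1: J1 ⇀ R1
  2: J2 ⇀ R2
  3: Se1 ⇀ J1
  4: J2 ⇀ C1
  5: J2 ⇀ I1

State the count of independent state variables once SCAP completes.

bond 3 stroke→J1  (Se1 (Se) sets effort on bond)
bond 4 stroke→J2  (C1 integral (e out))
bond 5 stroke→I1  (I1 integral (f out))
bond 0 stroke→J2  (common-f at J2 fixed by 5)
bond 2 stroke→J2  (common-f at J2 fixed by 5)
bond 1 stroke→J1  (J1 flow already set via bond 0)

2  (C1, I1 all integral)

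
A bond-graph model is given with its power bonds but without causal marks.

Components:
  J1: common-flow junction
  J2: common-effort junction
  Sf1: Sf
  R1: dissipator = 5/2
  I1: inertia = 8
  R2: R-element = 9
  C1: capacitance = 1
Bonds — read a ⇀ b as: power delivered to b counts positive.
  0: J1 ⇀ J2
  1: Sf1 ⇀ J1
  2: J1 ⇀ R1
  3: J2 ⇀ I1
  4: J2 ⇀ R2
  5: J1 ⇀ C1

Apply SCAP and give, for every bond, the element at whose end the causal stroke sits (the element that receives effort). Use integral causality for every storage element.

b1 |Sf1  (Sf1: flow source, stroke at near end)
b0 |J1  (J1 flow already set via bond 1)
b2 |J1  (J1 flow already set via bond 1)
b5 |J1  (J1 flow already set via bond 1)
b3 |I1  (prefer integral on I1)
b4 |J2  (J2: last free bond brings effort in)

#0 stroke→J1
#1 stroke→Sf1
#2 stroke→J1
#3 stroke→I1
#4 stroke→J2
#5 stroke→J1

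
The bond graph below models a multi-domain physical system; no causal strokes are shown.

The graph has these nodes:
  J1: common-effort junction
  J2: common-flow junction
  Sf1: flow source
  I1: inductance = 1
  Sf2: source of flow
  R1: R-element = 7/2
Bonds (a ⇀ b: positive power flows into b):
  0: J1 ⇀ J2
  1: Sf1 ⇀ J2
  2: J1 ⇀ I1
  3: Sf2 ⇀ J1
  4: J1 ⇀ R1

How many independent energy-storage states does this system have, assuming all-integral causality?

1  (I1 all integral)

#1 |Sf1  (Sf1: flow source, stroke at near end)
#3 |Sf2  (source Sf2 imposes f)
#0 |J2  (1-jn J2 has f-setter on 1)
#2 |I1  (I1: I, integral causality)
#4 |J1  (J1: last free bond brings effort in)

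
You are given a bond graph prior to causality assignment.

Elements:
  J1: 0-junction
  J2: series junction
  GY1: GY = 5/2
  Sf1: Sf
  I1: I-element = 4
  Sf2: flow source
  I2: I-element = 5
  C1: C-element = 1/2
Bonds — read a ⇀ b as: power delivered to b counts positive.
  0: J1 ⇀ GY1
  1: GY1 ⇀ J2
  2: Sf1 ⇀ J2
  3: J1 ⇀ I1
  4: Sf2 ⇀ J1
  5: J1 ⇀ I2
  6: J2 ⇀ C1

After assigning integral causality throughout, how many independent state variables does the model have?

β2 stroke→Sf1  (Sf1: flow source, stroke at near end)
β4 stroke→Sf2  (source Sf2 imposes f)
β1 stroke→J2  (1-jn J2 has f-setter on 2)
β6 stroke→J2  (common-f at J2 fixed by 2)
β0 stroke→J1  (GY1 both-in/both-out from 1)
β3 stroke→I1  (0-jn J1 has e-setter on 0)
β5 stroke→I2  (0-jn J1 has e-setter on 0)

3  (C1, I1, I2 all integral)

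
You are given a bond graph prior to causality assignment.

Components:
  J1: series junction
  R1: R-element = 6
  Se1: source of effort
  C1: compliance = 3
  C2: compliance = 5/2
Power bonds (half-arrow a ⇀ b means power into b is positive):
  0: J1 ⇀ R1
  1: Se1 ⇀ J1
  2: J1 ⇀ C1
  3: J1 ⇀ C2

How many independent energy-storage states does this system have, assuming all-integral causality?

2  (C1, C2 all integral)

bond 1 stroke→J1  (source Se1 imposes e)
bond 2 stroke→J1  (C1 integral (e out))
bond 3 stroke→J1  (C2 outputs effort q/C2)
bond 0 stroke→R1  (J1 needs exactly one f-in)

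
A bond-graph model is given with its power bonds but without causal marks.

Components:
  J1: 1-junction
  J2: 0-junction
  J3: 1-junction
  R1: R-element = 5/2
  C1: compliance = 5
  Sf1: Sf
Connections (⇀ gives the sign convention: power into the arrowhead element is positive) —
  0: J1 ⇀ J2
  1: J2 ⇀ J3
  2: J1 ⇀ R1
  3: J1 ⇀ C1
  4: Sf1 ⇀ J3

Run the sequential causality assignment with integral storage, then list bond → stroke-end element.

b0 stroke at J2
b1 stroke at J3
b2 stroke at J1
b3 stroke at J1
b4 stroke at Sf1

bond 4 →Sf1  (Sf1 (Sf) sets flow on bond)
bond 1 →J3  (1-jn J3 has f-setter on 4)
bond 0 →J2  (J2 needs exactly one e-in)
bond 2 →J1  (common-f at J1 fixed by 0)
bond 3 →J1  (J1 flow already set via bond 0)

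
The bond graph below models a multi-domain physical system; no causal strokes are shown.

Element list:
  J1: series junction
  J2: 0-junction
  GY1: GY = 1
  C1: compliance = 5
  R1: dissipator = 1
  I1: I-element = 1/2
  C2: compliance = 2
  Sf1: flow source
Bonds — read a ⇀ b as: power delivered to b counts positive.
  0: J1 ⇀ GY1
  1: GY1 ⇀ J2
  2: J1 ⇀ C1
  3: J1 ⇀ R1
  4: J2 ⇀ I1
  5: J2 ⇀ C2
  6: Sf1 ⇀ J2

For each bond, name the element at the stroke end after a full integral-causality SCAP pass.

#6 stroke→Sf1  (source Sf1 imposes f)
#2 stroke→J1  (C1 integral (e out))
#4 stroke→I1  (I1 integral (f out))
#5 stroke→J2  (C2 outputs effort q/C2)
#1 stroke→GY1  (J2 effort already set via bond 5)
#0 stroke→GY1  (GY1 both-in/both-out from 1)
#3 stroke→J1  (J1: bond 0 brought flow, rest push out)

#0 →GY1
#1 →GY1
#2 →J1
#3 →J1
#4 →I1
#5 →J2
#6 →Sf1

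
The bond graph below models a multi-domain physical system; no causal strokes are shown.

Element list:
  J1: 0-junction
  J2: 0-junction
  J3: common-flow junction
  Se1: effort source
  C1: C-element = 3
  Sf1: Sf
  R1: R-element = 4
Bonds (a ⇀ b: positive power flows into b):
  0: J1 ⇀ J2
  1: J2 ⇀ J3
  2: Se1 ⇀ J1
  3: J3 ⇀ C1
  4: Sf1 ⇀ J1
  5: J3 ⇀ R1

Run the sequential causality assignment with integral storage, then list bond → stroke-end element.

β0 |J2
β1 |J3
β2 |J1
β3 |J3
β4 |Sf1
β5 |R1

#2 |J1  (Se1: effort source, stroke at far end)
#4 |Sf1  (source Sf1 imposes f)
#0 |J2  (J1: bond 2 brought effort, rest push out)
#1 |J3  (0-jn J2 has e-setter on 0)
#3 |J3  (C1 outputs effort q/C1)
#5 |R1  (closing 1-jn rule on J3)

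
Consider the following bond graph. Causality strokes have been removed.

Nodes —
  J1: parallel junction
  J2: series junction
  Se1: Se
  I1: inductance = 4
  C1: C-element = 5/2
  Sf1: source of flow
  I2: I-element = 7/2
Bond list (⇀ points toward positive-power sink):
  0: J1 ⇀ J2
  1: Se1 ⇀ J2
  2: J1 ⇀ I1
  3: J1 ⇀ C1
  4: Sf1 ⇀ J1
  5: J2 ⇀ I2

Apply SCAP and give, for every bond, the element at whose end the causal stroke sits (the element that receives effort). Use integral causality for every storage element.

β1 stroke→J2  (Se1 fixes effort; stroke away)
β4 stroke→Sf1  (source Sf1 imposes f)
β2 stroke→I1  (I1: I, integral causality)
β3 stroke→J1  (C1 integral (e out))
β0 stroke→J2  (common-e at J1 fixed by 3)
β5 stroke→I2  (closing 1-jn rule on J2)

β0 →J2
β1 →J2
β2 →I1
β3 →J1
β4 →Sf1
β5 →I2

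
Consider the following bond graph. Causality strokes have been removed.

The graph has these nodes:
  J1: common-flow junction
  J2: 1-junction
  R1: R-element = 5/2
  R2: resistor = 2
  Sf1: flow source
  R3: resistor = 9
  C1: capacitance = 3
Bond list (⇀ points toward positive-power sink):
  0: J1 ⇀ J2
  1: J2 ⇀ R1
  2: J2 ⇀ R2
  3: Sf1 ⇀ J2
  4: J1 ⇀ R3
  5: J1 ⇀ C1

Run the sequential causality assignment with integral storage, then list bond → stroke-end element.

#0 |J2
#1 |J2
#2 |J2
#3 |Sf1
#4 |J1
#5 |J1

bond 3 stroke at Sf1  (Sf1: flow source, stroke at near end)
bond 0 stroke at J2  (J2 flow already set via bond 3)
bond 1 stroke at J2  (J2 flow already set via bond 3)
bond 2 stroke at J2  (J2 flow already set via bond 3)
bond 4 stroke at J1  (J1: bond 0 brought flow, rest push out)
bond 5 stroke at J1  (1-jn J1 has f-setter on 0)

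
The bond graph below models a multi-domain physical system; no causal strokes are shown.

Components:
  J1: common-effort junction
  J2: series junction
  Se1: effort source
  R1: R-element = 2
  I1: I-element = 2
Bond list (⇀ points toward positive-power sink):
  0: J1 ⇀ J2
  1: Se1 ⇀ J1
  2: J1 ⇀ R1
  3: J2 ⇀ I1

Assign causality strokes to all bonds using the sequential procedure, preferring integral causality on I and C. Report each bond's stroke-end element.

bond 1 |J1  (Se1: effort source, stroke at far end)
bond 0 |J2  (J1 effort already set via bond 1)
bond 2 |R1  (J1 effort already set via bond 1)
bond 3 |I1  (J2: last free bond brings flow in)

β0 |J2
β1 |J1
β2 |R1
β3 |I1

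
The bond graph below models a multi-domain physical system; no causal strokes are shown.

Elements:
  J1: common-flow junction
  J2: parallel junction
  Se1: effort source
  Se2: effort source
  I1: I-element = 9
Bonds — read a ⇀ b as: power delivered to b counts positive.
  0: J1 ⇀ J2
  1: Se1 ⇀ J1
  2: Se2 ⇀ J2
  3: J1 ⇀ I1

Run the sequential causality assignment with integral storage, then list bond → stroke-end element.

#0 →J1
#1 →J1
#2 →J2
#3 →I1

bond 1 |J1  (source Se1 imposes e)
bond 2 |J2  (Se2 (Se) sets effort on bond)
bond 0 |J1  (common-e at J2 fixed by 2)
bond 3 |I1  (closing 1-jn rule on J1)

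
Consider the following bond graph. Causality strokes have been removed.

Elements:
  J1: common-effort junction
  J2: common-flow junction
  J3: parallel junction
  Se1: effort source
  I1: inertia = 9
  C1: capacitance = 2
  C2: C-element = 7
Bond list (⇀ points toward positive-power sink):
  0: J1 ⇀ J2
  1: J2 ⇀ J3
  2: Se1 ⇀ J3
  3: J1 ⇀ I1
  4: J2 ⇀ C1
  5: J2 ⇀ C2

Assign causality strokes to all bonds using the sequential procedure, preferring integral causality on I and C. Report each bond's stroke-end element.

b0 stroke→J1
b1 stroke→J2
b2 stroke→J3
b3 stroke→I1
b4 stroke→J2
b5 stroke→J2

bond 2 |J3  (Se1: effort source, stroke at far end)
bond 1 |J2  (0-jn J3 has e-setter on 2)
bond 3 |I1  (I1: I, integral causality)
bond 0 |J1  (only one effort-in slot at J1)
bond 4 |J2  (common-f at J2 fixed by 0)
bond 5 |J2  (common-f at J2 fixed by 0)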